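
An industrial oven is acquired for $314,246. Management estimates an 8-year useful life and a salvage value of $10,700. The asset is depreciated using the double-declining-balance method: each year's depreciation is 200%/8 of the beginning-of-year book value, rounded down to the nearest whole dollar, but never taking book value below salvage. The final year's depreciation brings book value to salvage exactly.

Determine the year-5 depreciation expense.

$24,857

Depreciable base = $314,246 − $10,700 = $303,546.
Year 1: ⌊$314,246 × 200%/8⌋ = $78,561. Book value $235,685.
Year 2: ⌊$235,685 × 200%/8⌋ = $58,921. Book value $176,764.
Year 3: ⌊$176,764 × 200%/8⌋ = $44,191. Book value $132,573.
Year 4: ⌊$132,573 × 200%/8⌋ = $33,143. Book value $99,430.
Year 5: ⌊$99,430 × 200%/8⌋ = $24,857. Book value $74,573.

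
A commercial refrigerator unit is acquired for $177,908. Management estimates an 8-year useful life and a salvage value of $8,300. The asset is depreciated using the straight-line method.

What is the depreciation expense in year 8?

$21,201

Depreciable base = $177,908 − $8,300 = $169,608.
Annual expense = $169,608 / 8 = $21,201.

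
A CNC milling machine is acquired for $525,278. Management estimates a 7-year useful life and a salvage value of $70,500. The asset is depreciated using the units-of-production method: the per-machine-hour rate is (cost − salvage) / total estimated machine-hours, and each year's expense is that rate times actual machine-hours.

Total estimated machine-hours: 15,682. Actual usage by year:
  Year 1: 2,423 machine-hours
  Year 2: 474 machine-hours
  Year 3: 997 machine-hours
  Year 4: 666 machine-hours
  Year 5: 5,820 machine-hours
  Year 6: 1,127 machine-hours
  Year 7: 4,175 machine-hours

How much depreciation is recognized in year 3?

Depreciable base = $525,278 − $70,500 = $454,778.
Rate = $454,778 / 15,682 machine-hours = $29 per machine-hour.
Year 1: 2,423 × $29 = $70,267. Book value $455,011.
Year 2: 474 × $29 = $13,746. Book value $441,265.
Year 3: 997 × $29 = $28,913. Book value $412,352.

$28,913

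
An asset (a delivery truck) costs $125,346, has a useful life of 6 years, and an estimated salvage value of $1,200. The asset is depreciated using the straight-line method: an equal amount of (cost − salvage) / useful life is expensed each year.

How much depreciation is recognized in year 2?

Depreciable base = $125,346 − $1,200 = $124,146.
Annual expense = $124,146 / 6 = $20,691.

$20,691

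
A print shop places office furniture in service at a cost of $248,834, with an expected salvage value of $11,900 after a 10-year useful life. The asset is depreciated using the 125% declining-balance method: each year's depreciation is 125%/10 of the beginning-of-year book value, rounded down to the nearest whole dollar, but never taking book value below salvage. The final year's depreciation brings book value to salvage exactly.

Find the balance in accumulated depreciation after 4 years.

$102,971

Depreciable base = $248,834 − $11,900 = $236,934.
Year 1: ⌊$248,834 × 125%/10⌋ = $31,104. Book value $217,730.
Year 2: ⌊$217,730 × 125%/10⌋ = $27,216. Book value $190,514.
Year 3: ⌊$190,514 × 125%/10⌋ = $23,814. Book value $166,700.
Year 4: ⌊$166,700 × 125%/10⌋ = $20,837. Book value $145,863.
Accumulated through year 4 = $248,834 − $145,863 = $102,971.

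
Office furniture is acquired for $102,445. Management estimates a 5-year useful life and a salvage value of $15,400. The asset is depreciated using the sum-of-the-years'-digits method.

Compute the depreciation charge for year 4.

Depreciable base = $102,445 − $15,400 = $87,045.
Sum of the years' digits = 5+4+3+2+1 = 15.
Year 1: $87,045 × 5/15 = $29,015. Book value $73,430.
Year 2: $87,045 × 4/15 = $23,212. Book value $50,218.
Year 3: $87,045 × 3/15 = $17,409. Book value $32,809.
Year 4: $87,045 × 2/15 = $11,606. Book value $21,203.

$11,606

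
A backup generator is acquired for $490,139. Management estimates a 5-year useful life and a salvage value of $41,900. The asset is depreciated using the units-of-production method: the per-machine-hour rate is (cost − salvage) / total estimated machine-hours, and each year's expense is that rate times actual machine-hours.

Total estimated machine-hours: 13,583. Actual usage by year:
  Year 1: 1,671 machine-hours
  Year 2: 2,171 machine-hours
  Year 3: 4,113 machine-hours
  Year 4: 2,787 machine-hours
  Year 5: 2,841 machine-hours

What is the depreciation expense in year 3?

$135,729

Depreciable base = $490,139 − $41,900 = $448,239.
Rate = $448,239 / 13,583 machine-hours = $33 per machine-hour.
Year 1: 1,671 × $33 = $55,143. Book value $434,996.
Year 2: 2,171 × $33 = $71,643. Book value $363,353.
Year 3: 4,113 × $33 = $135,729. Book value $227,624.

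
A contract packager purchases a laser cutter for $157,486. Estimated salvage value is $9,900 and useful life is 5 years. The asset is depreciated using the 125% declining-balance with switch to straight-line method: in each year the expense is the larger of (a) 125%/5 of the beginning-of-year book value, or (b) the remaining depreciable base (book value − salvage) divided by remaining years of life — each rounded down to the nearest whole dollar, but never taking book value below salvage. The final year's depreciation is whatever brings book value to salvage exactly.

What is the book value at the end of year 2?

$88,587

Depreciable base = $157,486 − $9,900 = $147,586.
Year 1: DB = ⌊$157,486 × 125%/5⌋ = $39,371; SL = ⌊$147,586/5⌋ = $29,517 → take DB $39,371. Book value $118,115.
Year 2: DB = ⌊$118,115 × 125%/5⌋ = $29,528; SL = ⌊$108,215/4⌋ = $27,053 → take DB $29,528. Book value $88,587.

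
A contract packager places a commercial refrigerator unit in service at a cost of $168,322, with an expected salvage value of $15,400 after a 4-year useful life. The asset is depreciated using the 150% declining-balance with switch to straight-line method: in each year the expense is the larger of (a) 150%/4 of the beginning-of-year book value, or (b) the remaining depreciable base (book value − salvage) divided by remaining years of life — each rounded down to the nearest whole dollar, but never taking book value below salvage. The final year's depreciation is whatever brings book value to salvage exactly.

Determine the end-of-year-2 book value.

Depreciable base = $168,322 − $15,400 = $152,922.
Year 1: DB = ⌊$168,322 × 150%/4⌋ = $63,120; SL = ⌊$152,922/4⌋ = $38,230 → take DB $63,120. Book value $105,202.
Year 2: DB = ⌊$105,202 × 150%/4⌋ = $39,450; SL = ⌊$89,802/3⌋ = $29,934 → take DB $39,450. Book value $65,752.

$65,752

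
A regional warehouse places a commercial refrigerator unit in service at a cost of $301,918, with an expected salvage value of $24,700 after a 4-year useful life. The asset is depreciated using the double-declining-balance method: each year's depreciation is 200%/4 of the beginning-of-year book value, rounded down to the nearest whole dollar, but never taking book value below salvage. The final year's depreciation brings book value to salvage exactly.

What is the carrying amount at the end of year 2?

$75,480

Depreciable base = $301,918 − $24,700 = $277,218.
Year 1: ⌊$301,918 × 200%/4⌋ = $150,959. Book value $150,959.
Year 2: ⌊$150,959 × 200%/4⌋ = $75,479. Book value $75,480.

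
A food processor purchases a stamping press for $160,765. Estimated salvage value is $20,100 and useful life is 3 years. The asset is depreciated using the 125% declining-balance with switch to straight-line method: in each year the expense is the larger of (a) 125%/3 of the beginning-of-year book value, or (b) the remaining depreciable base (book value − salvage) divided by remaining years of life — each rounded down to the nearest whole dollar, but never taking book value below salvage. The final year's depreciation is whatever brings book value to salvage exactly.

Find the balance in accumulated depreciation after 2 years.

Depreciable base = $160,765 − $20,100 = $140,665.
Year 1: DB = ⌊$160,765 × 125%/3⌋ = $66,985; SL = ⌊$140,665/3⌋ = $46,888 → take DB $66,985. Book value $93,780.
Year 2: DB = ⌊$93,780 × 125%/3⌋ = $39,075; SL = ⌊$73,680/2⌋ = $36,840 → take DB $39,075. Book value $54,705.
Accumulated through year 2 = $160,765 − $54,705 = $106,060.

$106,060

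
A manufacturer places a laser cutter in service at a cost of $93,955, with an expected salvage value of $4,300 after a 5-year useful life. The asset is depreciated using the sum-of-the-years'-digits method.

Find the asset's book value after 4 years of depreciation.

$10,277

Depreciable base = $93,955 − $4,300 = $89,655.
Sum of the years' digits = 5+4+3+2+1 = 15.
Year 1: $89,655 × 5/15 = $29,885. Book value $64,070.
Year 2: $89,655 × 4/15 = $23,908. Book value $40,162.
Year 3: $89,655 × 3/15 = $17,931. Book value $22,231.
Year 4: $89,655 × 2/15 = $11,954. Book value $10,277.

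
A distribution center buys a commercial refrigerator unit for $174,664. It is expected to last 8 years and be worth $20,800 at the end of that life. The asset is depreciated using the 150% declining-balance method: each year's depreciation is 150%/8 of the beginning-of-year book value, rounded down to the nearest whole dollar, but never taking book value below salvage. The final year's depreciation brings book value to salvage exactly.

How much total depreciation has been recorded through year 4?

Depreciable base = $174,664 − $20,800 = $153,864.
Year 1: ⌊$174,664 × 150%/8⌋ = $32,749. Book value $141,915.
Year 2: ⌊$141,915 × 150%/8⌋ = $26,609. Book value $115,306.
Year 3: ⌊$115,306 × 150%/8⌋ = $21,619. Book value $93,687.
Year 4: ⌊$93,687 × 150%/8⌋ = $17,566. Book value $76,121.
Accumulated through year 4 = $174,664 − $76,121 = $98,543.

$98,543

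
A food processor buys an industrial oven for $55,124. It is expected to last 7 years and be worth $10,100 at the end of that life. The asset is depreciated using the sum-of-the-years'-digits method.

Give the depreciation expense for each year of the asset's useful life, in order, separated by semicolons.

Depreciable base = $55,124 − $10,100 = $45,024.
Sum of the years' digits = 7+6+5+4+3+2+1 = 28.
Year 1: $45,024 × 7/28 = $11,256. Book value $43,868.
Year 2: $45,024 × 6/28 = $9,648. Book value $34,220.
Year 3: $45,024 × 5/28 = $8,040. Book value $26,180.
Year 4: $45,024 × 4/28 = $6,432. Book value $19,748.
Year 5: $45,024 × 3/28 = $4,824. Book value $14,924.
Year 6: $45,024 × 2/28 = $3,216. Book value $11,708.
Year 7: $45,024 × 1/28 = $1,608. Book value $10,100.

$11,256; $9,648; $8,040; $6,432; $4,824; $3,216; $1,608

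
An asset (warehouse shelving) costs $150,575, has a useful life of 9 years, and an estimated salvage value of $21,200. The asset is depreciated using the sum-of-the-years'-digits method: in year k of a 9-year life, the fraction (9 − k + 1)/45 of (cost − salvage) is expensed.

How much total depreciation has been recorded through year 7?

$120,750

Depreciable base = $150,575 − $21,200 = $129,375.
Sum of the years' digits = 9+8+7+6+5+4+3+2+1 = 45.
Year 1: $129,375 × 9/45 = $25,875. Book value $124,700.
Year 2: $129,375 × 8/45 = $23,000. Book value $101,700.
Year 3: $129,375 × 7/45 = $20,125. Book value $81,575.
Year 4: $129,375 × 6/45 = $17,250. Book value $64,325.
Year 5: $129,375 × 5/45 = $14,375. Book value $49,950.
Year 6: $129,375 × 4/45 = $11,500. Book value $38,450.
Year 7: $129,375 × 3/45 = $8,625. Book value $29,825.
Accumulated through year 7 = $150,575 − $29,825 = $120,750.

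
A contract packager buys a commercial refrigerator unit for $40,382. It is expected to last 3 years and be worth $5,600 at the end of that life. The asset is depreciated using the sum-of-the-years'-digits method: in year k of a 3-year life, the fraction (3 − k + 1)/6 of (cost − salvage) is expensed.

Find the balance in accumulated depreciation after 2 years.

Depreciable base = $40,382 − $5,600 = $34,782.
Sum of the years' digits = 3+2+1 = 6.
Year 1: $34,782 × 3/6 = $17,391. Book value $22,991.
Year 2: $34,782 × 2/6 = $11,594. Book value $11,397.
Accumulated through year 2 = $40,382 − $11,397 = $28,985.

$28,985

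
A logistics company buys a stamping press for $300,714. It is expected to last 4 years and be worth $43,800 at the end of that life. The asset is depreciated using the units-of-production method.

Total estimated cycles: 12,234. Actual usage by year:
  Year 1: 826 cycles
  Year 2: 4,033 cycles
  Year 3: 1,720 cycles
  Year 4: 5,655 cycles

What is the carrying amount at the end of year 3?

$162,555

Depreciable base = $300,714 − $43,800 = $256,914.
Rate = $256,914 / 12,234 cycles = $21 per cycle.
Year 1: 826 × $21 = $17,346. Book value $283,368.
Year 2: 4,033 × $21 = $84,693. Book value $198,675.
Year 3: 1,720 × $21 = $36,120. Book value $162,555.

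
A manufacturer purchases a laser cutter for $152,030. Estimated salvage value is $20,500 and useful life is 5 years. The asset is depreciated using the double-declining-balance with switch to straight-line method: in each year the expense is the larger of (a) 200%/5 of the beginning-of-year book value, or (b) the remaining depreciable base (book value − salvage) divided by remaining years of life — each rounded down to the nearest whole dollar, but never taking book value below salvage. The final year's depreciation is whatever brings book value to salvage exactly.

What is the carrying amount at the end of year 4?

$20,500

Depreciable base = $152,030 − $20,500 = $131,530.
Year 1: DB = ⌊$152,030 × 200%/5⌋ = $60,812; SL = ⌊$131,530/5⌋ = $26,306 → take DB $60,812. Book value $91,218.
Year 2: DB = ⌊$91,218 × 200%/5⌋ = $36,487; SL = ⌊$70,718/4⌋ = $17,679 → take DB $36,487. Book value $54,731.
Year 3: DB = ⌊$54,731 × 200%/5⌋ = $21,892; SL = ⌊$34,231/3⌋ = $11,410 → take DB $21,892. Book value $32,839.
Year 4: DB = ⌊$32,839 × 200%/5⌋ = $13,135; SL = ⌊$12,339/2⌋ = $6,169 → take DB $13,135, capped at $12,339. Book value $20,500.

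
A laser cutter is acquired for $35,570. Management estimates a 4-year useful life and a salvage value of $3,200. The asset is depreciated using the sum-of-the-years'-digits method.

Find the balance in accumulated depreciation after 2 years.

$22,659

Depreciable base = $35,570 − $3,200 = $32,370.
Sum of the years' digits = 4+3+2+1 = 10.
Year 1: $32,370 × 4/10 = $12,948. Book value $22,622.
Year 2: $32,370 × 3/10 = $9,711. Book value $12,911.
Accumulated through year 2 = $35,570 − $12,911 = $22,659.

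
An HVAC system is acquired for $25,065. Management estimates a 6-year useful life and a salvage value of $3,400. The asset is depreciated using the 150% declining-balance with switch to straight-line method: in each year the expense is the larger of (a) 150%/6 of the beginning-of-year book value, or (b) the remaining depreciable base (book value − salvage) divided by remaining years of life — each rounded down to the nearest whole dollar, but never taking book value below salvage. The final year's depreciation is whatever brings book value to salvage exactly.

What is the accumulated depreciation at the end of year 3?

$14,490

Depreciable base = $25,065 − $3,400 = $21,665.
Year 1: DB = ⌊$25,065 × 150%/6⌋ = $6,266; SL = ⌊$21,665/6⌋ = $3,610 → take DB $6,266. Book value $18,799.
Year 2: DB = ⌊$18,799 × 150%/6⌋ = $4,699; SL = ⌊$15,399/5⌋ = $3,079 → take DB $4,699. Book value $14,100.
Year 3: DB = ⌊$14,100 × 150%/6⌋ = $3,525; SL = ⌊$10,700/4⌋ = $2,675 → take DB $3,525. Book value $10,575.
Accumulated through year 3 = $25,065 − $10,575 = $14,490.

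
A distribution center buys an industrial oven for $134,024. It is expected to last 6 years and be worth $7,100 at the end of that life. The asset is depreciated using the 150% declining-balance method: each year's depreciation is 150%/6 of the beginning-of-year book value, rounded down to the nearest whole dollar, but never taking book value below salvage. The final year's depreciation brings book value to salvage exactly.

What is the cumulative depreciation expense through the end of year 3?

Depreciable base = $134,024 − $7,100 = $126,924.
Year 1: ⌊$134,024 × 150%/6⌋ = $33,506. Book value $100,518.
Year 2: ⌊$100,518 × 150%/6⌋ = $25,129. Book value $75,389.
Year 3: ⌊$75,389 × 150%/6⌋ = $18,847. Book value $56,542.
Accumulated through year 3 = $134,024 − $56,542 = $77,482.

$77,482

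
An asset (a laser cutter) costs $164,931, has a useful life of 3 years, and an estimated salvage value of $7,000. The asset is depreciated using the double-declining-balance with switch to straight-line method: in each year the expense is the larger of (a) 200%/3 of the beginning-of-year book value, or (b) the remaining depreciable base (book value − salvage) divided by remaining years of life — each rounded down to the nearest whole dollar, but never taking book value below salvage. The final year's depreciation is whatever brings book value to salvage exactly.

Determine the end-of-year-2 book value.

$18,326

Depreciable base = $164,931 − $7,000 = $157,931.
Year 1: DB = ⌊$164,931 × 200%/3⌋ = $109,954; SL = ⌊$157,931/3⌋ = $52,643 → take DB $109,954. Book value $54,977.
Year 2: DB = ⌊$54,977 × 200%/3⌋ = $36,651; SL = ⌊$47,977/2⌋ = $23,988 → take DB $36,651. Book value $18,326.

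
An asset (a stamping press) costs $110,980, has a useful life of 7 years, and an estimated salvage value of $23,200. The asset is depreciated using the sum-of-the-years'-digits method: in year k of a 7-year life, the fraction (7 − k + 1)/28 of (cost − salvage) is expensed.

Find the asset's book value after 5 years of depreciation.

$32,605

Depreciable base = $110,980 − $23,200 = $87,780.
Sum of the years' digits = 7+6+5+4+3+2+1 = 28.
Year 1: $87,780 × 7/28 = $21,945. Book value $89,035.
Year 2: $87,780 × 6/28 = $18,810. Book value $70,225.
Year 3: $87,780 × 5/28 = $15,675. Book value $54,550.
Year 4: $87,780 × 4/28 = $12,540. Book value $42,010.
Year 5: $87,780 × 3/28 = $9,405. Book value $32,605.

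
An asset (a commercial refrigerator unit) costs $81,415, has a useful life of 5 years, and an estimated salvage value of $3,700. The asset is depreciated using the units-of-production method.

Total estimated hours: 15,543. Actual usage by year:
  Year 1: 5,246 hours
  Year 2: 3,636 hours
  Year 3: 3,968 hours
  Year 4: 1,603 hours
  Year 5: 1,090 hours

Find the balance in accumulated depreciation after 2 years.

$44,410

Depreciable base = $81,415 − $3,700 = $77,715.
Rate = $77,715 / 15,543 hours = $5 per hour.
Year 1: 5,246 × $5 = $26,230. Book value $55,185.
Year 2: 3,636 × $5 = $18,180. Book value $37,005.
Accumulated through year 2 = $81,415 − $37,005 = $44,410.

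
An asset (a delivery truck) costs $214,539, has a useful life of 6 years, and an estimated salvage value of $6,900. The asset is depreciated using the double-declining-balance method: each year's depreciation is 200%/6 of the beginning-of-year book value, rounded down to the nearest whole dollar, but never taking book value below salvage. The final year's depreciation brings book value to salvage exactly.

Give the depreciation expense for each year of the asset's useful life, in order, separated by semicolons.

$71,513; $47,675; $31,783; $21,189; $14,126; $21,353

Depreciable base = $214,539 − $6,900 = $207,639.
Year 1: ⌊$214,539 × 200%/6⌋ = $71,513. Book value $143,026.
Year 2: ⌊$143,026 × 200%/6⌋ = $47,675. Book value $95,351.
Year 3: ⌊$95,351 × 200%/6⌋ = $31,783. Book value $63,568.
Year 4: ⌊$63,568 × 200%/6⌋ = $21,189. Book value $42,379.
Year 5: ⌊$42,379 × 200%/6⌋ = $14,126. Book value $28,253.
Year 6 (final): $28,253 − $6,900 = $21,353. Book value $6,900.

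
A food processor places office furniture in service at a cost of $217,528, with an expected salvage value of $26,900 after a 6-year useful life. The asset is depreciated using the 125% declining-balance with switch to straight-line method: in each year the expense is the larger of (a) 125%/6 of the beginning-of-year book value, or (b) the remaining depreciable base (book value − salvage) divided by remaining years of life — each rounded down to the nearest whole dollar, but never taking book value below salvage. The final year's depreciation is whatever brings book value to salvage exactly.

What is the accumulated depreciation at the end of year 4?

Depreciable base = $217,528 − $26,900 = $190,628.
Year 1: DB = ⌊$217,528 × 125%/6⌋ = $45,318; SL = ⌊$190,628/6⌋ = $31,771 → take DB $45,318. Book value $172,210.
Year 2: DB = ⌊$172,210 × 125%/6⌋ = $35,877; SL = ⌊$145,310/5⌋ = $29,062 → take DB $35,877. Book value $136,333.
Year 3: DB = ⌊$136,333 × 125%/6⌋ = $28,402; SL = ⌊$109,433/4⌋ = $27,358 → take DB $28,402. Book value $107,931.
Year 4: DB = ⌊$107,931 × 125%/6⌋ = $22,485; SL = ⌊$81,031/3⌋ = $27,010 → take SL $27,010. Book value $80,921.
Accumulated through year 4 = $217,528 − $80,921 = $136,607.

$136,607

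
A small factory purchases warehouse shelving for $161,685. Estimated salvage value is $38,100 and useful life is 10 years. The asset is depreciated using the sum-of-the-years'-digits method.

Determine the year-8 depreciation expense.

Depreciable base = $161,685 − $38,100 = $123,585.
Sum of the years' digits = 10+9+8+7+6+5+4+3+2+1 = 55.
Year 1: $123,585 × 10/55 = $22,470. Book value $139,215.
Year 2: $123,585 × 9/55 = $20,223. Book value $118,992.
Year 3: $123,585 × 8/55 = $17,976. Book value $101,016.
Year 4: $123,585 × 7/55 = $15,729. Book value $85,287.
Year 5: $123,585 × 6/55 = $13,482. Book value $71,805.
Year 6: $123,585 × 5/55 = $11,235. Book value $60,570.
Year 7: $123,585 × 4/55 = $8,988. Book value $51,582.
Year 8: $123,585 × 3/55 = $6,741. Book value $44,841.

$6,741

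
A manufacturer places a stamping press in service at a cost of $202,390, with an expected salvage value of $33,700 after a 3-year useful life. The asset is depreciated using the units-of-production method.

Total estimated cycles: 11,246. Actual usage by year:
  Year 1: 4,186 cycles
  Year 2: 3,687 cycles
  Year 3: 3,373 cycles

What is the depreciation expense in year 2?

$55,305

Depreciable base = $202,390 − $33,700 = $168,690.
Rate = $168,690 / 11,246 cycles = $15 per cycle.
Year 1: 4,186 × $15 = $62,790. Book value $139,600.
Year 2: 3,687 × $15 = $55,305. Book value $84,295.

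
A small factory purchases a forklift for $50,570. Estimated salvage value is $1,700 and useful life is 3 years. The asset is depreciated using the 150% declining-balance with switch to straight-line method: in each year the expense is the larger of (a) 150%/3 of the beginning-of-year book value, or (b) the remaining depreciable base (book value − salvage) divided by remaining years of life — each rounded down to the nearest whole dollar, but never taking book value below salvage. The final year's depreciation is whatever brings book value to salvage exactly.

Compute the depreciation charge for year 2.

Depreciable base = $50,570 − $1,700 = $48,870.
Year 1: DB = ⌊$50,570 × 150%/3⌋ = $25,285; SL = ⌊$48,870/3⌋ = $16,290 → take DB $25,285. Book value $25,285.
Year 2: DB = ⌊$25,285 × 150%/3⌋ = $12,642; SL = ⌊$23,585/2⌋ = $11,792 → take DB $12,642. Book value $12,643.

$12,642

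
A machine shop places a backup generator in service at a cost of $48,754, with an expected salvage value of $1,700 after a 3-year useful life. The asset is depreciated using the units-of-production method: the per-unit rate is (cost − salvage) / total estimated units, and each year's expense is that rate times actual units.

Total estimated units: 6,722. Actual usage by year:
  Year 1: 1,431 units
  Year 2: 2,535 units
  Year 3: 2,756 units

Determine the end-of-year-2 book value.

$20,992

Depreciable base = $48,754 − $1,700 = $47,054.
Rate = $47,054 / 6,722 units = $7 per unit.
Year 1: 1,431 × $7 = $10,017. Book value $38,737.
Year 2: 2,535 × $7 = $17,745. Book value $20,992.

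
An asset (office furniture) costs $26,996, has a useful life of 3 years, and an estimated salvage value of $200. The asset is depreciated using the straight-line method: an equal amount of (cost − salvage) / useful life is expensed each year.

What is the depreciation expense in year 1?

$8,932

Depreciable base = $26,996 − $200 = $26,796.
Annual expense = $26,796 / 3 = $8,932.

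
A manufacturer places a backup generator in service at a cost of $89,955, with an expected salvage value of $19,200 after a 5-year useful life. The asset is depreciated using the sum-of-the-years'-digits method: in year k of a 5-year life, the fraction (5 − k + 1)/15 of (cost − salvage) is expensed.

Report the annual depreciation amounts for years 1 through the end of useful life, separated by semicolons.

Depreciable base = $89,955 − $19,200 = $70,755.
Sum of the years' digits = 5+4+3+2+1 = 15.
Year 1: $70,755 × 5/15 = $23,585. Book value $66,370.
Year 2: $70,755 × 4/15 = $18,868. Book value $47,502.
Year 3: $70,755 × 3/15 = $14,151. Book value $33,351.
Year 4: $70,755 × 2/15 = $9,434. Book value $23,917.
Year 5: $70,755 × 1/15 = $4,717. Book value $19,200.

$23,585; $18,868; $14,151; $9,434; $4,717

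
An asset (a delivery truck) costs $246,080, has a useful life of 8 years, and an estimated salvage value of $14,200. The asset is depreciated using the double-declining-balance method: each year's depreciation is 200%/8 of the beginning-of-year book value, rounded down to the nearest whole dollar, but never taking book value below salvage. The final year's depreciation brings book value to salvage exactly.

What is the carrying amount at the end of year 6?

Depreciable base = $246,080 − $14,200 = $231,880.
Year 1: ⌊$246,080 × 200%/8⌋ = $61,520. Book value $184,560.
Year 2: ⌊$184,560 × 200%/8⌋ = $46,140. Book value $138,420.
Year 3: ⌊$138,420 × 200%/8⌋ = $34,605. Book value $103,815.
Year 4: ⌊$103,815 × 200%/8⌋ = $25,953. Book value $77,862.
Year 5: ⌊$77,862 × 200%/8⌋ = $19,465. Book value $58,397.
Year 6: ⌊$58,397 × 200%/8⌋ = $14,599. Book value $43,798.

$43,798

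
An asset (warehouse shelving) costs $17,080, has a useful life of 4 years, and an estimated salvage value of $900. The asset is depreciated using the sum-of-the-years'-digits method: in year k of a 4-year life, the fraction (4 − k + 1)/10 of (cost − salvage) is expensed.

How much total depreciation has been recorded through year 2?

$11,326

Depreciable base = $17,080 − $900 = $16,180.
Sum of the years' digits = 4+3+2+1 = 10.
Year 1: $16,180 × 4/10 = $6,472. Book value $10,608.
Year 2: $16,180 × 3/10 = $4,854. Book value $5,754.
Accumulated through year 2 = $17,080 − $5,754 = $11,326.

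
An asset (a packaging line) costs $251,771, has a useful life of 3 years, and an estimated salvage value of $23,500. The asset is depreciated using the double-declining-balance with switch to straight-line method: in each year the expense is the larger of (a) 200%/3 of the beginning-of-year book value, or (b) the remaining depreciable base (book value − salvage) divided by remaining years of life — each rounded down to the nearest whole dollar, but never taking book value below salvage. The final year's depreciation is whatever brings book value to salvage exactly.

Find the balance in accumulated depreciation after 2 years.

Depreciable base = $251,771 − $23,500 = $228,271.
Year 1: DB = ⌊$251,771 × 200%/3⌋ = $167,847; SL = ⌊$228,271/3⌋ = $76,090 → take DB $167,847. Book value $83,924.
Year 2: DB = ⌊$83,924 × 200%/3⌋ = $55,949; SL = ⌊$60,424/2⌋ = $30,212 → take DB $55,949. Book value $27,975.
Accumulated through year 2 = $251,771 − $27,975 = $223,796.

$223,796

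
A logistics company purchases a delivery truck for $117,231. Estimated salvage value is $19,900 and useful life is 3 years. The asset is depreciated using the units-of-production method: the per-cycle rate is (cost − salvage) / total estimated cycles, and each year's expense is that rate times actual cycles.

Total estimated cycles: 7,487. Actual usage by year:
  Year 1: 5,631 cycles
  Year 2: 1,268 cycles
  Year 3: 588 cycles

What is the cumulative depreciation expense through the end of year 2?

Depreciable base = $117,231 − $19,900 = $97,331.
Rate = $97,331 / 7,487 cycles = $13 per cycle.
Year 1: 5,631 × $13 = $73,203. Book value $44,028.
Year 2: 1,268 × $13 = $16,484. Book value $27,544.
Accumulated through year 2 = $117,231 − $27,544 = $89,687.

$89,687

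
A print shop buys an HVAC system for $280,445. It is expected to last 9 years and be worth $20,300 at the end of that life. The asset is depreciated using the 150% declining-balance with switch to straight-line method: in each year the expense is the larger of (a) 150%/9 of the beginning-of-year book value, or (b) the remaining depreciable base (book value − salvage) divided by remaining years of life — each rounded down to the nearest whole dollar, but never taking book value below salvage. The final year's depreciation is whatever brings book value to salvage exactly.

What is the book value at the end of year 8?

$43,290

Depreciable base = $280,445 − $20,300 = $260,145.
Year 1: DB = ⌊$280,445 × 150%/9⌋ = $46,740; SL = ⌊$260,145/9⌋ = $28,905 → take DB $46,740. Book value $233,705.
Year 2: DB = ⌊$233,705 × 150%/9⌋ = $38,950; SL = ⌊$213,405/8⌋ = $26,675 → take DB $38,950. Book value $194,755.
Year 3: DB = ⌊$194,755 × 150%/9⌋ = $32,459; SL = ⌊$174,455/7⌋ = $24,922 → take DB $32,459. Book value $162,296.
Year 4: DB = ⌊$162,296 × 150%/9⌋ = $27,049; SL = ⌊$141,996/6⌋ = $23,666 → take DB $27,049. Book value $135,247.
Year 5: DB = ⌊$135,247 × 150%/9⌋ = $22,541; SL = ⌊$114,947/5⌋ = $22,989 → take SL $22,989. Book value $112,258.
Year 6: DB = ⌊$112,258 × 150%/9⌋ = $18,709; SL = ⌊$91,958/4⌋ = $22,989 → take SL $22,989. Book value $89,269.
Year 7: DB = ⌊$89,269 × 150%/9⌋ = $14,878; SL = ⌊$68,969/3⌋ = $22,989 → take SL $22,989. Book value $66,280.
Year 8: DB = ⌊$66,280 × 150%/9⌋ = $11,046; SL = ⌊$45,980/2⌋ = $22,990 → take SL $22,990. Book value $43,290.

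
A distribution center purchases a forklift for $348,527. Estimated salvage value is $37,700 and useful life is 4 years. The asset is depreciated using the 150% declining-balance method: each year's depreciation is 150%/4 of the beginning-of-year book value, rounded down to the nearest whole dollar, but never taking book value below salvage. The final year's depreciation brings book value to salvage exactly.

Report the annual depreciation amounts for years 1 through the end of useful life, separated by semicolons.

$130,697; $81,686; $51,054; $47,390

Depreciable base = $348,527 − $37,700 = $310,827.
Year 1: ⌊$348,527 × 150%/4⌋ = $130,697. Book value $217,830.
Year 2: ⌊$217,830 × 150%/4⌋ = $81,686. Book value $136,144.
Year 3: ⌊$136,144 × 150%/4⌋ = $51,054. Book value $85,090.
Year 4 (final): $85,090 − $37,700 = $47,390. Book value $37,700.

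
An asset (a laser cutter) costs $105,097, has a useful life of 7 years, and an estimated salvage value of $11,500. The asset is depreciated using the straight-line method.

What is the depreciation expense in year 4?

Depreciable base = $105,097 − $11,500 = $93,597.
Annual expense = $93,597 / 7 = $13,371.

$13,371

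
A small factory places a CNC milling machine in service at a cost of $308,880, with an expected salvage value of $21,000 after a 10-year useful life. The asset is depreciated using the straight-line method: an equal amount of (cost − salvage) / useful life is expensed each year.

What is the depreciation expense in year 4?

Depreciable base = $308,880 − $21,000 = $287,880.
Annual expense = $287,880 / 10 = $28,788.

$28,788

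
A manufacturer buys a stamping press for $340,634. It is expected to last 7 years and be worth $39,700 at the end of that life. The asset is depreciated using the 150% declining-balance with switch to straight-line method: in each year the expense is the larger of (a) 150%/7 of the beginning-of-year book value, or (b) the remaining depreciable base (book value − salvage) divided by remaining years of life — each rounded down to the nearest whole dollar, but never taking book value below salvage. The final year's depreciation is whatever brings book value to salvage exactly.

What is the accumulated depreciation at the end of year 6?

$270,893

Depreciable base = $340,634 − $39,700 = $300,934.
Year 1: DB = ⌊$340,634 × 150%/7⌋ = $72,993; SL = ⌊$300,934/7⌋ = $42,990 → take DB $72,993. Book value $267,641.
Year 2: DB = ⌊$267,641 × 150%/7⌋ = $57,351; SL = ⌊$227,941/6⌋ = $37,990 → take DB $57,351. Book value $210,290.
Year 3: DB = ⌊$210,290 × 150%/7⌋ = $45,062; SL = ⌊$170,590/5⌋ = $34,118 → take DB $45,062. Book value $165,228.
Year 4: DB = ⌊$165,228 × 150%/7⌋ = $35,406; SL = ⌊$125,528/4⌋ = $31,382 → take DB $35,406. Book value $129,822.
Year 5: DB = ⌊$129,822 × 150%/7⌋ = $27,819; SL = ⌊$90,122/3⌋ = $30,040 → take SL $30,040. Book value $99,782.
Year 6: DB = ⌊$99,782 × 150%/7⌋ = $21,381; SL = ⌊$60,082/2⌋ = $30,041 → take SL $30,041. Book value $69,741.
Accumulated through year 6 = $340,634 − $69,741 = $270,893.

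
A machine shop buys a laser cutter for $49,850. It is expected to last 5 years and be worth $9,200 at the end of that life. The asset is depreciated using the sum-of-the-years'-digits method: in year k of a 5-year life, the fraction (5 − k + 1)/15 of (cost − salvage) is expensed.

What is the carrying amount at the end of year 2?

Depreciable base = $49,850 − $9,200 = $40,650.
Sum of the years' digits = 5+4+3+2+1 = 15.
Year 1: $40,650 × 5/15 = $13,550. Book value $36,300.
Year 2: $40,650 × 4/15 = $10,840. Book value $25,460.

$25,460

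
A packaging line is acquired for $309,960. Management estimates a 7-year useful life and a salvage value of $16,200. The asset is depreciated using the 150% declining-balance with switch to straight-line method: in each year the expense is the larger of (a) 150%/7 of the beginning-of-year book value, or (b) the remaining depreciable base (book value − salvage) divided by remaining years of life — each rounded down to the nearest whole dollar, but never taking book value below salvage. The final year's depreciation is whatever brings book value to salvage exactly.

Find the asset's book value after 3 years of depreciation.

Depreciable base = $309,960 − $16,200 = $293,760.
Year 1: DB = ⌊$309,960 × 150%/7⌋ = $66,420; SL = ⌊$293,760/7⌋ = $41,965 → take DB $66,420. Book value $243,540.
Year 2: DB = ⌊$243,540 × 150%/7⌋ = $52,187; SL = ⌊$227,340/6⌋ = $37,890 → take DB $52,187. Book value $191,353.
Year 3: DB = ⌊$191,353 × 150%/7⌋ = $41,004; SL = ⌊$175,153/5⌋ = $35,030 → take DB $41,004. Book value $150,349.

$150,349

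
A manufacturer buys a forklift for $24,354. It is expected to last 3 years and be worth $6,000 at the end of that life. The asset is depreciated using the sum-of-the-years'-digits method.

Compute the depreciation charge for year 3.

Depreciable base = $24,354 − $6,000 = $18,354.
Sum of the years' digits = 3+2+1 = 6.
Year 1: $18,354 × 3/6 = $9,177. Book value $15,177.
Year 2: $18,354 × 2/6 = $6,118. Book value $9,059.
Year 3: $18,354 × 1/6 = $3,059. Book value $6,000.

$3,059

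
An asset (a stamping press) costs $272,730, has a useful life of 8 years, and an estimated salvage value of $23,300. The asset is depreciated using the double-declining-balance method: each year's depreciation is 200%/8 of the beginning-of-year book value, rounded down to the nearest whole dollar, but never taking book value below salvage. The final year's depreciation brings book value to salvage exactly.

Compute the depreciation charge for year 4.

$28,764

Depreciable base = $272,730 − $23,300 = $249,430.
Year 1: ⌊$272,730 × 200%/8⌋ = $68,182. Book value $204,548.
Year 2: ⌊$204,548 × 200%/8⌋ = $51,137. Book value $153,411.
Year 3: ⌊$153,411 × 200%/8⌋ = $38,352. Book value $115,059.
Year 4: ⌊$115,059 × 200%/8⌋ = $28,764. Book value $86,295.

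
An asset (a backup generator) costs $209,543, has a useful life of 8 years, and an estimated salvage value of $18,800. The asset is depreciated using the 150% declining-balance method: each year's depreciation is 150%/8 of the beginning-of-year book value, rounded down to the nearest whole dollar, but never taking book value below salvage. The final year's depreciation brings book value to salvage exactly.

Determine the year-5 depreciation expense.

$17,122

Depreciable base = $209,543 − $18,800 = $190,743.
Year 1: ⌊$209,543 × 150%/8⌋ = $39,289. Book value $170,254.
Year 2: ⌊$170,254 × 150%/8⌋ = $31,922. Book value $138,332.
Year 3: ⌊$138,332 × 150%/8⌋ = $25,937. Book value $112,395.
Year 4: ⌊$112,395 × 150%/8⌋ = $21,074. Book value $91,321.
Year 5: ⌊$91,321 × 150%/8⌋ = $17,122. Book value $74,199.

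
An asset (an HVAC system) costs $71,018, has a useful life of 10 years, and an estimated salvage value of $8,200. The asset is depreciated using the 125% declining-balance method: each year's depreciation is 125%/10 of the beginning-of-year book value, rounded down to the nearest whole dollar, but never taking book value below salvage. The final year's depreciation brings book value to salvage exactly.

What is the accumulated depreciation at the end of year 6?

Depreciable base = $71,018 − $8,200 = $62,818.
Year 1: ⌊$71,018 × 125%/10⌋ = $8,877. Book value $62,141.
Year 2: ⌊$62,141 × 125%/10⌋ = $7,767. Book value $54,374.
Year 3: ⌊$54,374 × 125%/10⌋ = $6,796. Book value $47,578.
Year 4: ⌊$47,578 × 125%/10⌋ = $5,947. Book value $41,631.
Year 5: ⌊$41,631 × 125%/10⌋ = $5,203. Book value $36,428.
Year 6: ⌊$36,428 × 125%/10⌋ = $4,553. Book value $31,875.
Accumulated through year 6 = $71,018 − $31,875 = $39,143.

$39,143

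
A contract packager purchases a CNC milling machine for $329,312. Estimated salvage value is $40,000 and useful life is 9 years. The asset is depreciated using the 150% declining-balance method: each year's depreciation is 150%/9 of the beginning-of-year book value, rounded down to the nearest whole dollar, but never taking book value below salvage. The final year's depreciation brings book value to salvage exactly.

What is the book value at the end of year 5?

Depreciable base = $329,312 − $40,000 = $289,312.
Year 1: ⌊$329,312 × 150%/9⌋ = $54,885. Book value $274,427.
Year 2: ⌊$274,427 × 150%/9⌋ = $45,737. Book value $228,690.
Year 3: ⌊$228,690 × 150%/9⌋ = $38,115. Book value $190,575.
Year 4: ⌊$190,575 × 150%/9⌋ = $31,762. Book value $158,813.
Year 5: ⌊$158,813 × 150%/9⌋ = $26,468. Book value $132,345.

$132,345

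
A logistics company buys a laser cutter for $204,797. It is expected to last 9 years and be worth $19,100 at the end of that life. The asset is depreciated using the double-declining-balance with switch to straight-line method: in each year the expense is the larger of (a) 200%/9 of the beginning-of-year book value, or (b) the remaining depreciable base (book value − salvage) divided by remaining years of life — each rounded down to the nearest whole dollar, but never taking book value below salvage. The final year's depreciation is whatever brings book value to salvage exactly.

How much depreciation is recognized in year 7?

$10,075

Depreciable base = $204,797 − $19,100 = $185,697.
Year 1: DB = ⌊$204,797 × 200%/9⌋ = $45,510; SL = ⌊$185,697/9⌋ = $20,633 → take DB $45,510. Book value $159,287.
Year 2: DB = ⌊$159,287 × 200%/9⌋ = $35,397; SL = ⌊$140,187/8⌋ = $17,523 → take DB $35,397. Book value $123,890.
Year 3: DB = ⌊$123,890 × 200%/9⌋ = $27,531; SL = ⌊$104,790/7⌋ = $14,970 → take DB $27,531. Book value $96,359.
Year 4: DB = ⌊$96,359 × 200%/9⌋ = $21,413; SL = ⌊$77,259/6⌋ = $12,876 → take DB $21,413. Book value $74,946.
Year 5: DB = ⌊$74,946 × 200%/9⌋ = $16,654; SL = ⌊$55,846/5⌋ = $11,169 → take DB $16,654. Book value $58,292.
Year 6: DB = ⌊$58,292 × 200%/9⌋ = $12,953; SL = ⌊$39,192/4⌋ = $9,798 → take DB $12,953. Book value $45,339.
Year 7: DB = ⌊$45,339 × 200%/9⌋ = $10,075; SL = ⌊$26,239/3⌋ = $8,746 → take DB $10,075. Book value $35,264.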